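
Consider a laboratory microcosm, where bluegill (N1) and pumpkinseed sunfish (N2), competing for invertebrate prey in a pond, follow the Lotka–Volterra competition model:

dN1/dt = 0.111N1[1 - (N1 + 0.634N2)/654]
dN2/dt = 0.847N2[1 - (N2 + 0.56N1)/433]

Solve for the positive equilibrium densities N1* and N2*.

N1* ≈ 588, N2* ≈ 104

Setting both brackets to zero gives the nullclines N1 + 0.634N2 = 654 and 0.56N1 + N2 = 433.
Substituting N2 = 433 - 0.56N1 into the first: N1(1 - 0.634·0.56) = 654 - 0.634·433.
So N1* = 379/0.645 = 588, and then N2* = 433 - 0.56·588 = 104.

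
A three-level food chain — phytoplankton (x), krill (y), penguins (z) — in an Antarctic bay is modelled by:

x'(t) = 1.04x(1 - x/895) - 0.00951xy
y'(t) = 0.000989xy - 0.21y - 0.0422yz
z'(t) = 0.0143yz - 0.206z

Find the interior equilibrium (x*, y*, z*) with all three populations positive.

From dz/dt = 0: 0.0143y* = 0.206, so y* = 14.4.
From dx/dt = 0: 1.04(1 - x*/895) = 0.00951·14.4, giving x* = 895·(1 - 0.132) = 777.
From dy/dt = 0: 0.000989·777 - 0.21 = 0.0422z*, so z* = 0.559/0.0422 = 13.2.

x* ≈ 777, y* ≈ 14.4, z* ≈ 13.2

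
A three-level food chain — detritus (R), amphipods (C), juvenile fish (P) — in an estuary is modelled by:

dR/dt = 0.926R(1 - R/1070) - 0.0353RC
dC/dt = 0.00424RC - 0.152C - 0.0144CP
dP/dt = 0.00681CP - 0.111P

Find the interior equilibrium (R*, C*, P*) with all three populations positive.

From dP/dt = 0: 0.00681C* = 0.111, so C* = 16.3.
From dR/dt = 0: 0.926(1 - R*/1070) = 0.0353·16.3, giving R* = 1070·(1 - 0.621) = 405.
From dC/dt = 0: 0.00424·405 - 0.152 = 0.0144P*, so P* = 1.57/0.0144 = 109.

R* ≈ 405, C* ≈ 16.3, P* ≈ 109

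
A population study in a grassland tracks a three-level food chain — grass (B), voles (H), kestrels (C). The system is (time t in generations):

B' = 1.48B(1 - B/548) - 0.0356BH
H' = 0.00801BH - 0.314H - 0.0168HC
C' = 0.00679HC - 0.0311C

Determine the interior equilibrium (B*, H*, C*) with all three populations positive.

From dC/dt = 0: 0.00679H* = 0.0311, so H* = 4.58.
From dB/dt = 0: 1.48(1 - B*/548) = 0.0356·4.58, giving B* = 548·(1 - 0.11) = 488.
From dH/dt = 0: 0.00801·488 - 0.314 = 0.0168C*, so C* = 3.59/0.0168 = 214.

B* ≈ 488, H* ≈ 4.58, C* ≈ 214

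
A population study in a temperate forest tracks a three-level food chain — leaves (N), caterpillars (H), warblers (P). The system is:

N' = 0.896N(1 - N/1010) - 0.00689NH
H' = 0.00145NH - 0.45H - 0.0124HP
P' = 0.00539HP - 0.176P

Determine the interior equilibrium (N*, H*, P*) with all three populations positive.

N* ≈ 756, H* ≈ 32.7, P* ≈ 52.2

From dP/dt = 0: 0.00539H* = 0.176, so H* = 32.7.
From dN/dt = 0: 0.896(1 - N*/1010) = 0.00689·32.7, giving N* = 1010·(1 - 0.251) = 756.
From dH/dt = 0: 0.00145·756 - 0.45 = 0.0124P*, so P* = 0.647/0.0124 = 52.2.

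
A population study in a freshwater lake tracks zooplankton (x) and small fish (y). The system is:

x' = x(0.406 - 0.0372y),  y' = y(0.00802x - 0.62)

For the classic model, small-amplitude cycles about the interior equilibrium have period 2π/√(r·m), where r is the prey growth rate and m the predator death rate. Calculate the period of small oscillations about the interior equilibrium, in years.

Here r = 0.406 and m = 0.62, so r·m = 0.252.
ω = √0.252 = 0.502 per year, hence T = 2π/ω ≈ 12.5 years.

T ≈ 12.5 years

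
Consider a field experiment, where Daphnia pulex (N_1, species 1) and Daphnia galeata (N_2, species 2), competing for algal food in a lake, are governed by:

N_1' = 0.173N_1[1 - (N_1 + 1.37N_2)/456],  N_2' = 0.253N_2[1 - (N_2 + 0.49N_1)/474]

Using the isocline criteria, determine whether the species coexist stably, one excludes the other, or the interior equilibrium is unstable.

Compare the nullcline intercepts: K1/α12 = 456/1.37 = 333 < K2 = 474; K2/α21 = 474/0.49 = 967 > K1 = 456.
Since the inequalities point opposite ways, species 2 can invade but species 1 cannot.

species 2 excludes species 1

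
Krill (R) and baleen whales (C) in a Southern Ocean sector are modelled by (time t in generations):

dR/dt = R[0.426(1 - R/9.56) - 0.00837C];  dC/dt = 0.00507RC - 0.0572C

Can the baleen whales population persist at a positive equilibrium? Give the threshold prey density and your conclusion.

The predator equation gives dC/dt > 0 only when R > 0.0572/0.00507 = 11.3.
Without the predator, R → K = 9.56. Since 9.56 < 11.3, the predator cannot invade.

Threshold R = 11.3; K < 11.3, so no, the predator goes extinct.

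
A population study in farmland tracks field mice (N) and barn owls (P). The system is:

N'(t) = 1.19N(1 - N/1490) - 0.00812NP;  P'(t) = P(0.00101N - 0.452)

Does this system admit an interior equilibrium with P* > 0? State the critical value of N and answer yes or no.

Threshold N = 448; K > 448, so yes, the predator persists.

The predator equation gives dP/dt > 0 only when N > 0.452/0.00101 = 448.
Without the predator, N → K = 1490. Since 1490 > 448, the predator can invade and persist.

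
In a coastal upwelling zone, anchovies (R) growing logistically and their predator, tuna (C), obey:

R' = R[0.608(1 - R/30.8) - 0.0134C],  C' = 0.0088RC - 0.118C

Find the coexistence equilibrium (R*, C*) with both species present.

From dC/dt = 0 with C > 0: 0.0088R* = 0.118, so R* = 13.4.
Substitute into dR/dt = 0: 0.608(1 - 13.4/30.8) = 0.0134C*.
The bracket is 0.565, giving C* = 0.343/0.0134 = 25.6.

R* ≈ 13.4, C* ≈ 25.6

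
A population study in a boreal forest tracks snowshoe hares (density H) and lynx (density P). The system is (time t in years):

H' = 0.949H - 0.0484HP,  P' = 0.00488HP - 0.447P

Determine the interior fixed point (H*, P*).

H* ≈ 91.6, P* ≈ 19.6

Set dP/dt = 0 with P > 0: 0.00488H - 0.447 = 0, so H* = 0.447/0.00488 = 91.6.
Set dH/dt = 0 with H > 0: 0.949 - 0.0484P = 0, so P* = 0.949/0.0484 = 19.6.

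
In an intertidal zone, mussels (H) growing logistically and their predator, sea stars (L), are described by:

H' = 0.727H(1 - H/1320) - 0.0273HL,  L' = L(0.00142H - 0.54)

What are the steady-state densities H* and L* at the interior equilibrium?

H* ≈ 380, L* ≈ 19

From dL/dt = 0 with L > 0: 0.00142H* = 0.54, so H* = 380.
Substitute into dH/dt = 0: 0.727(1 - 380/1320) = 0.0273L*.
The bracket is 0.712, giving L* = 0.518/0.0273 = 19.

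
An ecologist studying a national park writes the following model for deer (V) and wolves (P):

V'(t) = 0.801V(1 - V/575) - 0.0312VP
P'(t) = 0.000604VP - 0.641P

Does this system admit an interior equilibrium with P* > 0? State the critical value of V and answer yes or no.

Threshold V = 1060; K < 1060, so no, the predator goes extinct.

The predator equation gives dP/dt > 0 only when V > 0.641/0.000604 = 1060.
Without the predator, V → K = 575. Since 575 < 1060, the predator cannot invade.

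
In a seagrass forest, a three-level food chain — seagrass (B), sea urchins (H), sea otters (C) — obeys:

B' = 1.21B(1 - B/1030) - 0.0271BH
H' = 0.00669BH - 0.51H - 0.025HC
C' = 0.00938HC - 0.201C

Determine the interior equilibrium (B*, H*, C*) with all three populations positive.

From dC/dt = 0: 0.00938H* = 0.201, so H* = 21.4.
From dB/dt = 0: 1.21(1 - B*/1030) = 0.0271·21.4, giving B* = 1030·(1 - 0.48) = 536.
From dH/dt = 0: 0.00669·536 - 0.51 = 0.025C*, so C* = 3.07/0.025 = 123.

B* ≈ 536, H* ≈ 21.4, C* ≈ 123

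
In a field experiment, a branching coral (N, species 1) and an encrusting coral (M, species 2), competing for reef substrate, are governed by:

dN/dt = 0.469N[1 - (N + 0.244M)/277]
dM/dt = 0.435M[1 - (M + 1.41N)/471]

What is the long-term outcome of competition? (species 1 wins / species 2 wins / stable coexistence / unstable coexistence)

Compare the nullcline intercepts: K1/α12 = 277/0.244 = 1140 > K2 = 471; K2/α21 = 471/1.41 = 334 > K1 = 277.
Since both inequalities hold, each species can invade when rare, so the interior equilibrium is stable.

stable coexistence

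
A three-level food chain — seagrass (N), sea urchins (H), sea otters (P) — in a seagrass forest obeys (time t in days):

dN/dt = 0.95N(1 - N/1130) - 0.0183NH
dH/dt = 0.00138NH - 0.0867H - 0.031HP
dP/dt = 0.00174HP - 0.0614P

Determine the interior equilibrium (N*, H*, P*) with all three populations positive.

From dP/dt = 0: 0.00174H* = 0.0614, so H* = 35.3.
From dN/dt = 0: 0.95(1 - N*/1130) = 0.0183·35.3, giving N* = 1130·(1 - 0.68) = 362.
From dH/dt = 0: 0.00138·362 - 0.0867 = 0.031P*, so P* = 0.413/0.031 = 13.3.

N* ≈ 362, H* ≈ 35.3, P* ≈ 13.3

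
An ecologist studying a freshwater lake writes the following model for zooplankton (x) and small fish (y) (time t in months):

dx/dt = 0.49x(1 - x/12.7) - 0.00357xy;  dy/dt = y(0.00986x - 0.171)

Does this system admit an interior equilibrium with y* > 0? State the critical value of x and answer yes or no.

Threshold x = 17.3; K < 17.3, so no, the predator goes extinct.

The predator equation gives dy/dt > 0 only when x > 0.171/0.00986 = 17.3.
Without the predator, x → K = 12.7. Since 12.7 < 17.3, the predator cannot invade.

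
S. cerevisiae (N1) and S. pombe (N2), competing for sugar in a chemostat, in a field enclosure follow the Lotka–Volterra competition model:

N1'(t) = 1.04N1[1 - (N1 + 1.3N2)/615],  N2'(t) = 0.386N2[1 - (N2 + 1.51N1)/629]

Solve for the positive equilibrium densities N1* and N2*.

Setting both brackets to zero gives the nullclines N1 + 1.3N2 = 615 and 1.51N1 + N2 = 629.
Substituting N2 = 629 - 1.51N1 into the first: N1(1 - 1.3·1.51) = 615 - 1.3·629.
So N1* = -203/-0.963 = 210, and then N2* = 629 - 1.51·210 = 311.

N1* ≈ 210, N2* ≈ 311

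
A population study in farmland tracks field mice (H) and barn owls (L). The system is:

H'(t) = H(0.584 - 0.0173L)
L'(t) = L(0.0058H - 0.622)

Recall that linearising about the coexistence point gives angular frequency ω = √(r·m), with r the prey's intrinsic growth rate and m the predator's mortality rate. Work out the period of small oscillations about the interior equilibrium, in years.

Here r = 0.584 and m = 0.622, so r·m = 0.363.
ω = √0.363 = 0.603 per year, hence T = 2π/ω ≈ 10.4 years.

T ≈ 10.4 years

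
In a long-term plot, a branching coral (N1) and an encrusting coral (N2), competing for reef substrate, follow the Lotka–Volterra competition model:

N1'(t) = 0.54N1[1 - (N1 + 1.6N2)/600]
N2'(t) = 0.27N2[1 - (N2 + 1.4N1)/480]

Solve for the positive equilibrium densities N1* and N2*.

N1* ≈ 135, N2* ≈ 290

Setting both brackets to zero gives the nullclines N1 + 1.6N2 = 600 and 1.4N1 + N2 = 480.
Substituting N2 = 480 - 1.4N1 into the first: N1(1 - 1.6·1.4) = 600 - 1.6·480.
So N1* = -168/-1.24 = 135, and then N2* = 480 - 1.4·135 = 290.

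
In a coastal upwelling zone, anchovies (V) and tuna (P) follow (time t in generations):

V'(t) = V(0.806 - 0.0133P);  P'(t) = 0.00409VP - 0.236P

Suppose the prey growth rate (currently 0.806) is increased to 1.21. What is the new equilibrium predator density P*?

P* ≈ 91

At the interior fixed point, setting dV/dt = 0 with V > 0 fixes P* = (prey growth rate)/(VP coefficient) — independent of the other coefficients.
With the change, P* = 1.21/0.0133 = 91; it rises from 60.6.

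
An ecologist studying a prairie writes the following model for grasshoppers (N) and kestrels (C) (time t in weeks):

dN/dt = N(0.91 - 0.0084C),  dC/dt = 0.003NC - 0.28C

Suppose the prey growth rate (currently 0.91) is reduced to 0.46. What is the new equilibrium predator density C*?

At the interior fixed point, setting dN/dt = 0 with N > 0 fixes C* = (prey growth rate)/(NC coefficient) — independent of the other coefficients.
With the change, C* = 0.46/0.0084 = 54.8; it falls from 108.

C* ≈ 54.8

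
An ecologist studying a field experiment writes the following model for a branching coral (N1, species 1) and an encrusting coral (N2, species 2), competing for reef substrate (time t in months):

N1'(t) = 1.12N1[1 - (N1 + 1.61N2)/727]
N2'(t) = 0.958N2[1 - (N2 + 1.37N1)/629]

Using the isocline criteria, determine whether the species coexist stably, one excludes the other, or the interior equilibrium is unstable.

unstable coexistence (outcome depends on initial conditions)

Compare the nullcline intercepts: K1/α12 = 727/1.61 = 452 < K2 = 629; K2/α21 = 629/1.37 = 459 < K1 = 727.
Since both are reversed, neither can invade when rare; the interior point is a saddle.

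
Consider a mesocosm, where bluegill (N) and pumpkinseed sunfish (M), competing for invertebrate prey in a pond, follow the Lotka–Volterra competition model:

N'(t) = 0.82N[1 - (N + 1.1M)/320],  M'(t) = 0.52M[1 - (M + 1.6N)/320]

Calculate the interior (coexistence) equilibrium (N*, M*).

Setting both brackets to zero gives the nullclines N + 1.1M = 320 and 1.6N + M = 320.
Substituting M = 320 - 1.6N into the first: N(1 - 1.1·1.6) = 320 - 1.1·320.
So N* = -32/-0.76 = 42.1, and then M* = 320 - 1.6·42.1 = 253.

N* ≈ 42.1, M* ≈ 253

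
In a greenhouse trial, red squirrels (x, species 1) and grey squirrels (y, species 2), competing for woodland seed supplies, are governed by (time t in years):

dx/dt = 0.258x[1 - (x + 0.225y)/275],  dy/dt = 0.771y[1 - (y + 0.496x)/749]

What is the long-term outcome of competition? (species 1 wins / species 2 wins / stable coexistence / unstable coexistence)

stable coexistence

Compare the nullcline intercepts: K1/α12 = 275/0.225 = 1220 > K2 = 749; K2/α21 = 749/0.496 = 1510 > K1 = 275.
Since both inequalities hold, each species can invade when rare, so the interior equilibrium is stable.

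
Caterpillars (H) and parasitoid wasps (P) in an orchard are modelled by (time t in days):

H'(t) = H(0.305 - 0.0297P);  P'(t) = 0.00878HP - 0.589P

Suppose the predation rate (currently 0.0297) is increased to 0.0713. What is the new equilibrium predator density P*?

At the interior fixed point, setting dH/dt = 0 with H > 0 fixes P* = (prey growth rate)/(HP coefficient) — independent of the other coefficients.
With the change, P* = 0.305/0.0713 = 4.28; it falls from 10.3.

P* ≈ 4.28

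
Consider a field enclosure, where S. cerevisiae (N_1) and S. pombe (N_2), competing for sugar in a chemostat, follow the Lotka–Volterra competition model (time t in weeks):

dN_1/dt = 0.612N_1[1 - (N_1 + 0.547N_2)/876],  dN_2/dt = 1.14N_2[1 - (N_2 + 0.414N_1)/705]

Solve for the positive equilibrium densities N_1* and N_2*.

Setting both brackets to zero gives the nullclines N_1 + 0.547N_2 = 876 and 0.414N_1 + N_2 = 705.
Substituting N_2 = 705 - 0.414N_1 into the first: N_1(1 - 0.547·0.414) = 876 - 0.547·705.
So N_1* = 490/0.774 = 634, and then N_2* = 705 - 0.414·634 = 443.

N_1* ≈ 634, N_2* ≈ 443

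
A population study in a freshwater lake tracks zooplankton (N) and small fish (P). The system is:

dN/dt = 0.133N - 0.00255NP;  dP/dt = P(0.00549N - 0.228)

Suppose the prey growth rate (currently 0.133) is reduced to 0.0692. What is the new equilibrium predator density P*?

At the interior fixed point, setting dN/dt = 0 with N > 0 fixes P* = (prey growth rate)/(NP coefficient) — independent of the other coefficients.
With the change, P* = 0.0692/0.00255 = 27.1; it falls from 52.2.

P* ≈ 27.1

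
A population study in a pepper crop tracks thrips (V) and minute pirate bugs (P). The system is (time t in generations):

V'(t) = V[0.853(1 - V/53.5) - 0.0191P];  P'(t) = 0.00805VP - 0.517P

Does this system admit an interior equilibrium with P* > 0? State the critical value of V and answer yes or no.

Threshold V = 64.2; K < 64.2, so no, the predator goes extinct.

The predator equation gives dP/dt > 0 only when V > 0.517/0.00805 = 64.2.
Without the predator, V → K = 53.5. Since 53.5 < 64.2, the predator cannot invade.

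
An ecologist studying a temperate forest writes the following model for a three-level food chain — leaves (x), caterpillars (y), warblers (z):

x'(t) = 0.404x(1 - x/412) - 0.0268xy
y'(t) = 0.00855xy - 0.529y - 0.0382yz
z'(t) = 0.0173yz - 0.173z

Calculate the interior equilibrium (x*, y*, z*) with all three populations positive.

From dz/dt = 0: 0.0173y* = 0.173, so y* = 10.
From dx/dt = 0: 0.404(1 - x*/412) = 0.0268·10, giving x* = 412·(1 - 0.663) = 139.
From dy/dt = 0: 0.00855·139 - 0.529 = 0.0382z*, so z* = 0.657/0.0382 = 17.2.

x* ≈ 139, y* ≈ 10, z* ≈ 17.2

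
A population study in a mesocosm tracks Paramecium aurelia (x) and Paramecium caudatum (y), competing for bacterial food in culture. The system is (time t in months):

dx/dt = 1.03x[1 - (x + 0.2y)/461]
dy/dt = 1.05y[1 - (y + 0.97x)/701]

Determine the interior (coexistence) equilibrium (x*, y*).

Setting both brackets to zero gives the nullclines x + 0.2y = 461 and 0.97x + y = 701.
Substituting y = 701 - 0.97x into the first: x(1 - 0.2·0.97) = 461 - 0.2·701.
So x* = 321/0.806 = 398, and then y* = 701 - 0.97·398 = 315.

x* ≈ 398, y* ≈ 315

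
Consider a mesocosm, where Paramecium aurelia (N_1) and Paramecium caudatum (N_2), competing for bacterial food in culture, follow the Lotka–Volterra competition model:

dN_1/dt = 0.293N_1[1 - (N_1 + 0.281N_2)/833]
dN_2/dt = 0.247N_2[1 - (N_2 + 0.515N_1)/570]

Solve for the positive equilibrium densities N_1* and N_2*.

Setting both brackets to zero gives the nullclines N_1 + 0.281N_2 = 833 and 0.515N_1 + N_2 = 570.
Substituting N_2 = 570 - 0.515N_1 into the first: N_1(1 - 0.281·0.515) = 833 - 0.281·570.
So N_1* = 673/0.855 = 787, and then N_2* = 570 - 0.515·787 = 165.

N_1* ≈ 787, N_2* ≈ 165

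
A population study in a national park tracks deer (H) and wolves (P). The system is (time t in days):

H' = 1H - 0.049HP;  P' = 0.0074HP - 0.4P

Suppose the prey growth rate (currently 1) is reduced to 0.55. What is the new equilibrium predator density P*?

P* ≈ 11.2

At the interior fixed point, setting dH/dt = 0 with H > 0 fixes P* = (prey growth rate)/(HP coefficient) — independent of the other coefficients.
With the change, P* = 0.55/0.049 = 11.2; it falls from 20.4.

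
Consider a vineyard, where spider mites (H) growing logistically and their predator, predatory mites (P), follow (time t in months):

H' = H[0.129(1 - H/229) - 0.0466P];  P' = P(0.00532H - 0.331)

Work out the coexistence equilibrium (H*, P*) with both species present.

From dP/dt = 0 with P > 0: 0.00532H* = 0.331, so H* = 62.2.
Substitute into dH/dt = 0: 0.129(1 - 62.2/229) = 0.0466P*.
The bracket is 0.728, giving P* = 0.094/0.0466 = 2.02.

H* ≈ 62.2, P* ≈ 2.02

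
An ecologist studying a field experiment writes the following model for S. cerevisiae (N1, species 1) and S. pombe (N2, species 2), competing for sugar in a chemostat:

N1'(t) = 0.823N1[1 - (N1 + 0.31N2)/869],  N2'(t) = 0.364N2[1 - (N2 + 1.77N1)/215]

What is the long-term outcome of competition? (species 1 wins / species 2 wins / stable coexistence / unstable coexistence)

species 1 excludes species 2

Compare the nullcline intercepts: K1/α12 = 869/0.31 = 2800 > K2 = 215; K2/α21 = 215/1.77 = 121 < K1 = 869.
Since the inequalities point opposite ways, species 1 can invade but species 2 cannot.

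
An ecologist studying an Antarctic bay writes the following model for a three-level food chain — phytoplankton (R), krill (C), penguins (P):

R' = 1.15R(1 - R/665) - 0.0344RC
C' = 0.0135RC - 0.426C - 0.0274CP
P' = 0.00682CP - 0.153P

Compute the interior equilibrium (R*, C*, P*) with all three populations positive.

R* ≈ 219, C* ≈ 22.4, P* ≈ 92.2

From dP/dt = 0: 0.00682C* = 0.153, so C* = 22.4.
From dR/dt = 0: 1.15(1 - R*/665) = 0.0344·22.4, giving R* = 665·(1 - 0.671) = 219.
From dC/dt = 0: 0.0135·219 - 0.426 = 0.0274P*, so P* = 2.53/0.0274 = 92.2.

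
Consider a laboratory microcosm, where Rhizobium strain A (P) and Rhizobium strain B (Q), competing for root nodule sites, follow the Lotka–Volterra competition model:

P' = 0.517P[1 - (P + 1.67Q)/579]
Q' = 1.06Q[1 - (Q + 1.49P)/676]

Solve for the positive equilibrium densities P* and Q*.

P* ≈ 369, Q* ≈ 125

Setting both brackets to zero gives the nullclines P + 1.67Q = 579 and 1.49P + Q = 676.
Substituting Q = 676 - 1.49P into the first: P(1 - 1.67·1.49) = 579 - 1.67·676.
So P* = -550/-1.49 = 369, and then Q* = 676 - 1.49·369 = 125.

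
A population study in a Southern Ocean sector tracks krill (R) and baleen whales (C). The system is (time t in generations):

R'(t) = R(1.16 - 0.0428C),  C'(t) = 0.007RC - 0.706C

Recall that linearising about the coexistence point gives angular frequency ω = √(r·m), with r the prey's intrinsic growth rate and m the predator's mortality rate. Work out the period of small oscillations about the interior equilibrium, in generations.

Here r = 1.16 and m = 0.706, so r·m = 0.819.
ω = √0.819 = 0.905 per generation, hence T = 2π/ω ≈ 6.94 generations.

T ≈ 6.94 generations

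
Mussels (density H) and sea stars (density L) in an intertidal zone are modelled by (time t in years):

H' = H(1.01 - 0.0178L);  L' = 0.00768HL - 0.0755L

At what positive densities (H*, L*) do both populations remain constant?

Set dL/dt = 0 with L > 0: 0.00768H - 0.0755 = 0, so H* = 0.0755/0.00768 = 9.83.
Set dH/dt = 0 with H > 0: 1.01 - 0.0178L = 0, so L* = 1.01/0.0178 = 56.7.

H* ≈ 9.83, L* ≈ 56.7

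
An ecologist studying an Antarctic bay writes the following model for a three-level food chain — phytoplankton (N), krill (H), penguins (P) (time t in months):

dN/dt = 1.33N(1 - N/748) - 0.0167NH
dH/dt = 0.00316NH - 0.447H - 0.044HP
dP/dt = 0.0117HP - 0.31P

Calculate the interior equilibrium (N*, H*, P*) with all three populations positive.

N* ≈ 499, H* ≈ 26.5, P* ≈ 25.7

From dP/dt = 0: 0.0117H* = 0.31, so H* = 26.5.
From dN/dt = 0: 1.33(1 - N*/748) = 0.0167·26.5, giving N* = 748·(1 - 0.333) = 499.
From dH/dt = 0: 0.00316·499 - 0.447 = 0.044P*, so P* = 1.13/0.044 = 25.7.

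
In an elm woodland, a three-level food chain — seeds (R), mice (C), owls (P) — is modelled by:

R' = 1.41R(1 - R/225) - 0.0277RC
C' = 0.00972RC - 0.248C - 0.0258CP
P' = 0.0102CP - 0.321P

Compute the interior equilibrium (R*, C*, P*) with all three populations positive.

R* ≈ 85.9, C* ≈ 31.5, P* ≈ 22.7

From dP/dt = 0: 0.0102C* = 0.321, so C* = 31.5.
From dR/dt = 0: 1.41(1 - R*/225) = 0.0277·31.5, giving R* = 225·(1 - 0.618) = 85.9.
From dC/dt = 0: 0.00972·85.9 - 0.248 = 0.0258P*, so P* = 0.587/0.0258 = 22.7.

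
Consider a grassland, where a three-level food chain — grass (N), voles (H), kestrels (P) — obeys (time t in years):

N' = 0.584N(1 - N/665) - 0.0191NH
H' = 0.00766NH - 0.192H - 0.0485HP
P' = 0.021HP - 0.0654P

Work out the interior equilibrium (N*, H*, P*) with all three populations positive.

N* ≈ 597, H* ≈ 3.11, P* ≈ 90.4

From dP/dt = 0: 0.021H* = 0.0654, so H* = 3.11.
From dN/dt = 0: 0.584(1 - N*/665) = 0.0191·3.11, giving N* = 665·(1 - 0.102) = 597.
From dH/dt = 0: 0.00766·597 - 0.192 = 0.0485P*, so P* = 4.38/0.0485 = 90.4.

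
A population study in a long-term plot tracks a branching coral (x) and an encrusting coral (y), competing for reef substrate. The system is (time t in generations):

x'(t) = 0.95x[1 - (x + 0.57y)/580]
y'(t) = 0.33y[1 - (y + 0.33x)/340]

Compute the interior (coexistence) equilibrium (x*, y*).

Setting both brackets to zero gives the nullclines x + 0.57y = 580 and 0.33x + y = 340.
Substituting y = 340 - 0.33x into the first: x(1 - 0.57·0.33) = 580 - 0.57·340.
So x* = 386/0.812 = 476, and then y* = 340 - 0.33·476 = 183.

x* ≈ 476, y* ≈ 183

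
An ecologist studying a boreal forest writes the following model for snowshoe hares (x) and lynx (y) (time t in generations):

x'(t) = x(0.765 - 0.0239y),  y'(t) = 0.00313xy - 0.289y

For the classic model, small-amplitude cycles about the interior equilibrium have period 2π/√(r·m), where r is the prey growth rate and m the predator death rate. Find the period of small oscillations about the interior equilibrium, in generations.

T ≈ 13.4 generations

Here r = 0.765 and m = 0.289, so r·m = 0.221.
ω = √0.221 = 0.47 per generation, hence T = 2π/ω ≈ 13.4 generations.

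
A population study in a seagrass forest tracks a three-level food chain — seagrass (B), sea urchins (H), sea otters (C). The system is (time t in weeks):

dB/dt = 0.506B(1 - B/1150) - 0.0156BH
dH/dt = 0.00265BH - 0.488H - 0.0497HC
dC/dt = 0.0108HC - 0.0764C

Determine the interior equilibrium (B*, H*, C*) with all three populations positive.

B* ≈ 899, H* ≈ 7.07, C* ≈ 38.1

From dC/dt = 0: 0.0108H* = 0.0764, so H* = 7.07.
From dB/dt = 0: 0.506(1 - B*/1150) = 0.0156·7.07, giving B* = 1150·(1 - 0.218) = 899.
From dH/dt = 0: 0.00265·899 - 0.488 = 0.0497C*, so C* = 1.89/0.0497 = 38.1.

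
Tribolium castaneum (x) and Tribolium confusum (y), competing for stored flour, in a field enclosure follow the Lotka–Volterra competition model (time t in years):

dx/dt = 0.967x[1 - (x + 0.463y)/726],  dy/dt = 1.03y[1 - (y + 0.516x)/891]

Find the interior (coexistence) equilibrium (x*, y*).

x* ≈ 412, y* ≈ 678

Setting both brackets to zero gives the nullclines x + 0.463y = 726 and 0.516x + y = 891.
Substituting y = 891 - 0.516x into the first: x(1 - 0.463·0.516) = 726 - 0.463·891.
So x* = 313/0.761 = 412, and then y* = 891 - 0.516·412 = 678.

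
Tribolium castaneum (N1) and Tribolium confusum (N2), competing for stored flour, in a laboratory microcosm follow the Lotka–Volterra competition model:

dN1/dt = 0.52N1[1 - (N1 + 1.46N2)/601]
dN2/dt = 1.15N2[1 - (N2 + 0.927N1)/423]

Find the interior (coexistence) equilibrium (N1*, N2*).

Setting both brackets to zero gives the nullclines N1 + 1.46N2 = 601 and 0.927N1 + N2 = 423.
Substituting N2 = 423 - 0.927N1 into the first: N1(1 - 1.46·0.927) = 601 - 1.46·423.
So N1* = -16.6/-0.353 = 46.9, and then N2* = 423 - 0.927·46.9 = 380.

N1* ≈ 46.9, N2* ≈ 380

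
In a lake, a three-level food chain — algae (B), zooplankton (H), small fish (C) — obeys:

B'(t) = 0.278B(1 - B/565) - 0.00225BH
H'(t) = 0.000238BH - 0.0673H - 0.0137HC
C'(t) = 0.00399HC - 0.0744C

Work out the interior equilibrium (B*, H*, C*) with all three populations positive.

From dC/dt = 0: 0.00399H* = 0.0744, so H* = 18.6.
From dB/dt = 0: 0.278(1 - B*/565) = 0.00225·18.6, giving B* = 565·(1 - 0.151) = 480.
From dH/dt = 0: 0.000238·480 - 0.0673 = 0.0137C*, so C* = 0.0469/0.0137 = 3.42.

B* ≈ 480, H* ≈ 18.6, C* ≈ 3.42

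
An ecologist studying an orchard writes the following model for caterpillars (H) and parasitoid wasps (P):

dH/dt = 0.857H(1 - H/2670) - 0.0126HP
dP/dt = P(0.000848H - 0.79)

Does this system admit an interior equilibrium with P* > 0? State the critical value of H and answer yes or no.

Threshold H = 932; K > 932, so yes, the predator persists.

The predator equation gives dP/dt > 0 only when H > 0.79/0.000848 = 932.
Without the predator, H → K = 2670. Since 2670 > 932, the predator can invade and persist.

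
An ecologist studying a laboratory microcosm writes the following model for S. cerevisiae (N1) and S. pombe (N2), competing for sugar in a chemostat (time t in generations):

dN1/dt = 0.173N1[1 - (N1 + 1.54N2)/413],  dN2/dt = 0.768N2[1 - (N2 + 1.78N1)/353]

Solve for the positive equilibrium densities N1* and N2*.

N1* ≈ 75, N2* ≈ 219

Setting both brackets to zero gives the nullclines N1 + 1.54N2 = 413 and 1.78N1 + N2 = 353.
Substituting N2 = 353 - 1.78N1 into the first: N1(1 - 1.54·1.78) = 413 - 1.54·353.
So N1* = -131/-1.74 = 75, and then N2* = 353 - 1.78·75 = 219.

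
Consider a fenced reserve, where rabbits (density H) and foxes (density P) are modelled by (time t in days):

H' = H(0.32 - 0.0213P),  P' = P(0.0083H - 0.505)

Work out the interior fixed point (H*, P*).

H* ≈ 60.8, P* ≈ 15

Set dP/dt = 0 with P > 0: 0.0083H - 0.505 = 0, so H* = 0.505/0.0083 = 60.8.
Set dH/dt = 0 with H > 0: 0.32 - 0.0213P = 0, so P* = 0.32/0.0213 = 15.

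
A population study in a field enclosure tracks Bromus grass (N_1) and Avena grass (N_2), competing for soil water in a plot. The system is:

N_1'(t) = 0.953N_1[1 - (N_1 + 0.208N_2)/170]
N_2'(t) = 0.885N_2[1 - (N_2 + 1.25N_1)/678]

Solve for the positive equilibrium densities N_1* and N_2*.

Setting both brackets to zero gives the nullclines N_1 + 0.208N_2 = 170 and 1.25N_1 + N_2 = 678.
Substituting N_2 = 678 - 1.25N_1 into the first: N_1(1 - 0.208·1.25) = 170 - 0.208·678.
So N_1* = 29/0.74 = 39.2, and then N_2* = 678 - 1.25·39.2 = 629.

N_1* ≈ 39.2, N_2* ≈ 629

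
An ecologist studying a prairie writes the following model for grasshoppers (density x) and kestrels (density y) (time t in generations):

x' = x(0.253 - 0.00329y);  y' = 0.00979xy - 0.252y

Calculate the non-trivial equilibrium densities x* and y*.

Set dy/dt = 0 with y > 0: 0.00979x - 0.252 = 0, so x* = 0.252/0.00979 = 25.7.
Set dx/dt = 0 with x > 0: 0.253 - 0.00329y = 0, so y* = 0.253/0.00329 = 76.9.

x* ≈ 25.7, y* ≈ 76.9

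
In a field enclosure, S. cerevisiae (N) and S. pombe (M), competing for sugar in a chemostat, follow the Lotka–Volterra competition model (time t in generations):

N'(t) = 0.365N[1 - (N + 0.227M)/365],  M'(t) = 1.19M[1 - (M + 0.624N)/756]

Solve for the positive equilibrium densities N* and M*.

Setting both brackets to zero gives the nullclines N + 0.227M = 365 and 0.624N + M = 756.
Substituting M = 756 - 0.624N into the first: N(1 - 0.227·0.624) = 365 - 0.227·756.
So N* = 193/0.858 = 225, and then M* = 756 - 0.624·225 = 615.

N* ≈ 225, M* ≈ 615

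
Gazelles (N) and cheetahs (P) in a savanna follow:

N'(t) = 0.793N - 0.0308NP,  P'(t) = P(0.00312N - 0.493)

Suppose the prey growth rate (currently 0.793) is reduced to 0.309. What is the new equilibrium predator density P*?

P* ≈ 10

At the interior fixed point, setting dN/dt = 0 with N > 0 fixes P* = (prey growth rate)/(NP coefficient) — independent of the other coefficients.
With the change, P* = 0.309/0.0308 = 10; it falls from 25.7.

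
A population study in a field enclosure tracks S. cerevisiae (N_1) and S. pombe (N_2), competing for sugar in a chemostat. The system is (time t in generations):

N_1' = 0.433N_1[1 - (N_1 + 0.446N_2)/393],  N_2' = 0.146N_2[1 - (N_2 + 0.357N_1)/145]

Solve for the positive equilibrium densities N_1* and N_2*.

N_1* ≈ 391, N_2* ≈ 5.59

Setting both brackets to zero gives the nullclines N_1 + 0.446N_2 = 393 and 0.357N_1 + N_2 = 145.
Substituting N_2 = 145 - 0.357N_1 into the first: N_1(1 - 0.446·0.357) = 393 - 0.446·145.
So N_1* = 328/0.841 = 391, and then N_2* = 145 - 0.357·391 = 5.59.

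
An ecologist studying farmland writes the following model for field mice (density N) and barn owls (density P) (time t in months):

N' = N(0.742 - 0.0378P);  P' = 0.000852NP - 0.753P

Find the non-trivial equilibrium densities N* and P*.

N* ≈ 884, P* ≈ 19.6

Set dP/dt = 0 with P > 0: 0.000852N - 0.753 = 0, so N* = 0.753/0.000852 = 884.
Set dN/dt = 0 with N > 0: 0.742 - 0.0378P = 0, so P* = 0.742/0.0378 = 19.6.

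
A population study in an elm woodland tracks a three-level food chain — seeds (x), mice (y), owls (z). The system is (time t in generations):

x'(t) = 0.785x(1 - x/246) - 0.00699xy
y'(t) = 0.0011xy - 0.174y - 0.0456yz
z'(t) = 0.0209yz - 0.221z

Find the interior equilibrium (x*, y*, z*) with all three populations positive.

From dz/dt = 0: 0.0209y* = 0.221, so y* = 10.6.
From dx/dt = 0: 0.785(1 - x*/246) = 0.00699·10.6, giving x* = 246·(1 - 0.0942) = 223.
From dy/dt = 0: 0.0011·223 - 0.174 = 0.0456z*, so z* = 0.0711/0.0456 = 1.56.

x* ≈ 223, y* ≈ 10.6, z* ≈ 1.56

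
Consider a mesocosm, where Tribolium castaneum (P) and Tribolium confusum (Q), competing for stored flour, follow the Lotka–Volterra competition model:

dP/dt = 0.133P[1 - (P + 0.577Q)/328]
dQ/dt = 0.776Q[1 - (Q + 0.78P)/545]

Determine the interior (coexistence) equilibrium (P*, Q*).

P* ≈ 24.6, Q* ≈ 526

Setting both brackets to zero gives the nullclines P + 0.577Q = 328 and 0.78P + Q = 545.
Substituting Q = 545 - 0.78P into the first: P(1 - 0.577·0.78) = 328 - 0.577·545.
So P* = 13.5/0.55 = 24.6, and then Q* = 545 - 0.78·24.6 = 526.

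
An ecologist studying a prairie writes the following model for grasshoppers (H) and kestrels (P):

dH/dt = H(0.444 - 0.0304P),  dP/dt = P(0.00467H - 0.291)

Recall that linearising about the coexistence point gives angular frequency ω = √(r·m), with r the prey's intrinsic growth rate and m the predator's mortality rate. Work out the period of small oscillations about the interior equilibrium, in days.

T ≈ 17.5 days

Here r = 0.444 and m = 0.291, so r·m = 0.129.
ω = √0.129 = 0.359 per day, hence T = 2π/ω ≈ 17.5 days.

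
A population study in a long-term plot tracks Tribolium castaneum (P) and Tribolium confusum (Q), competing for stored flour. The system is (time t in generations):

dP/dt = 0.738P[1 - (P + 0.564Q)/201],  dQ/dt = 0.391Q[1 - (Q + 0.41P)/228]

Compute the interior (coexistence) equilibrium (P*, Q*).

Setting both brackets to zero gives the nullclines P + 0.564Q = 201 and 0.41P + Q = 228.
Substituting Q = 228 - 0.41P into the first: P(1 - 0.564·0.41) = 201 - 0.564·228.
So P* = 72.4/0.769 = 94.2, and then Q* = 228 - 0.41·94.2 = 189.

P* ≈ 94.2, Q* ≈ 189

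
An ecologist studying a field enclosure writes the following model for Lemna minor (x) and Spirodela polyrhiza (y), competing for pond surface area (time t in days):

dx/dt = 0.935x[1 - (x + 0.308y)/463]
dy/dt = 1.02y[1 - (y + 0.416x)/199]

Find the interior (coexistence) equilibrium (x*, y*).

x* ≈ 461, y* ≈ 7.33

Setting both brackets to zero gives the nullclines x + 0.308y = 463 and 0.416x + y = 199.
Substituting y = 199 - 0.416x into the first: x(1 - 0.308·0.416) = 463 - 0.308·199.
So x* = 402/0.872 = 461, and then y* = 199 - 0.416·461 = 7.33.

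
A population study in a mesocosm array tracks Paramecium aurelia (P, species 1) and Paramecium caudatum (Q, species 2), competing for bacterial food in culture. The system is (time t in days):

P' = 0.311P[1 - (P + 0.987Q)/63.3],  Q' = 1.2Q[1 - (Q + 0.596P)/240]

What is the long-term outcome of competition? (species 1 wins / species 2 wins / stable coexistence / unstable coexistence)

Compare the nullcline intercepts: K1/α12 = 63.3/0.987 = 64.1 < K2 = 240; K2/α21 = 240/0.596 = 403 > K1 = 63.3.
Since the inequalities point opposite ways, species 2 can invade but species 1 cannot.

species 2 excludes species 1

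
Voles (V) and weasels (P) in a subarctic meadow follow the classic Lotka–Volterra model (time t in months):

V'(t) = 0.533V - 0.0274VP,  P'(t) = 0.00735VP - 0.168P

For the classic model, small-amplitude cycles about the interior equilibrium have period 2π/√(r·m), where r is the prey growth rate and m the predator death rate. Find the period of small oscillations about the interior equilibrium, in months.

Here r = 0.533 and m = 0.168, so r·m = 0.0895.
ω = √0.0895 = 0.299 per month, hence T = 2π/ω ≈ 21 months.

T ≈ 21 months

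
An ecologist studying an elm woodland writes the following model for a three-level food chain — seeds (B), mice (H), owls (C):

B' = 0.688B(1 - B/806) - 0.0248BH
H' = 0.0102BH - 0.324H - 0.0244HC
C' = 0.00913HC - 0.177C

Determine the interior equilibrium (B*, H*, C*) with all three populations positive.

From dC/dt = 0: 0.00913H* = 0.177, so H* = 19.4.
From dB/dt = 0: 0.688(1 - B*/806) = 0.0248·19.4, giving B* = 806·(1 - 0.699) = 243.
From dH/dt = 0: 0.0102·243 - 0.324 = 0.0244C*, so C* = 2.15/0.0244 = 88.2.

B* ≈ 243, H* ≈ 19.4, C* ≈ 88.2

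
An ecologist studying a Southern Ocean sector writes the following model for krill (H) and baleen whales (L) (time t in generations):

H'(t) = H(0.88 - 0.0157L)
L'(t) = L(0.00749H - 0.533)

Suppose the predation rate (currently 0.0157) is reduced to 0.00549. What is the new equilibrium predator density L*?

At the interior fixed point, setting dH/dt = 0 with H > 0 fixes L* = (prey growth rate)/(HL coefficient) — independent of the other coefficients.
With the change, L* = 0.88/0.00549 = 160; it rises from 56.1.

L* ≈ 160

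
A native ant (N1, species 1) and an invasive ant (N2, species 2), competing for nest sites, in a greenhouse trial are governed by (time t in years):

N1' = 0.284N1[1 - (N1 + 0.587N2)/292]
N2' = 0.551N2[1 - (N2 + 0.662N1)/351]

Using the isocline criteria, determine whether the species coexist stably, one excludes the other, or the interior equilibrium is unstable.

stable coexistence

Compare the nullcline intercepts: K1/α12 = 292/0.587 = 497 > K2 = 351; K2/α21 = 351/0.662 = 530 > K1 = 292.
Since both inequalities hold, each species can invade when rare, so the interior equilibrium is stable.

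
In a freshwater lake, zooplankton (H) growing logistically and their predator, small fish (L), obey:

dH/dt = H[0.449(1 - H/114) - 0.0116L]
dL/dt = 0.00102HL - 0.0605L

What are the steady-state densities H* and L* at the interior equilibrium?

From dL/dt = 0 with L > 0: 0.00102H* = 0.0605, so H* = 59.3.
Substitute into dH/dt = 0: 0.449(1 - 59.3/114) = 0.0116L*.
The bracket is 0.48, giving L* = 0.215/0.0116 = 18.6.

H* ≈ 59.3, L* ≈ 18.6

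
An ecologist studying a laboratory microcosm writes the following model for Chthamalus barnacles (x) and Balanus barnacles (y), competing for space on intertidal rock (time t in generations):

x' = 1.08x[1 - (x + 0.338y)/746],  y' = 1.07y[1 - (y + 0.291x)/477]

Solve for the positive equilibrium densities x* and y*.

Setting both brackets to zero gives the nullclines x + 0.338y = 746 and 0.291x + y = 477.
Substituting y = 477 - 0.291x into the first: x(1 - 0.338·0.291) = 746 - 0.338·477.
So x* = 585/0.902 = 649, and then y* = 477 - 0.291·649 = 288.

x* ≈ 649, y* ≈ 288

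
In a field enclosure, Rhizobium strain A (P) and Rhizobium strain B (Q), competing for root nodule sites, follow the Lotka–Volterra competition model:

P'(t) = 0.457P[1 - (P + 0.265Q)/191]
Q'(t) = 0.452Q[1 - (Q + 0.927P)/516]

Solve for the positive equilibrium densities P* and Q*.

P* ≈ 71.9, Q* ≈ 449

Setting both brackets to zero gives the nullclines P + 0.265Q = 191 and 0.927P + Q = 516.
Substituting Q = 516 - 0.927P into the first: P(1 - 0.265·0.927) = 191 - 0.265·516.
So P* = 54.3/0.754 = 71.9, and then Q* = 516 - 0.927·71.9 = 449.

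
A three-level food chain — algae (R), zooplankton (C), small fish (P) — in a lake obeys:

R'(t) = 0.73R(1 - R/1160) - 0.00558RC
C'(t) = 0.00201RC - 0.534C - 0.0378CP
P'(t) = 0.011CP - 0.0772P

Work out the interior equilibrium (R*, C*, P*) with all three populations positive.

R* ≈ 1100, C* ≈ 7.02, P* ≈ 44.2

From dP/dt = 0: 0.011C* = 0.0772, so C* = 7.02.
From dR/dt = 0: 0.73(1 - R*/1160) = 0.00558·7.02, giving R* = 1160·(1 - 0.0536) = 1100.
From dC/dt = 0: 0.00201·1100 - 0.534 = 0.0378P*, so P* = 1.67/0.0378 = 44.2.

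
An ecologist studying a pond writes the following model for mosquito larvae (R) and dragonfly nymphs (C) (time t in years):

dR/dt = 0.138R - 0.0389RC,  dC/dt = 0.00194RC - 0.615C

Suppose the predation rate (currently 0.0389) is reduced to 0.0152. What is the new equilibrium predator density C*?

C* ≈ 9.08

At the interior fixed point, setting dR/dt = 0 with R > 0 fixes C* = (prey growth rate)/(RC coefficient) — independent of the other coefficients.
With the change, C* = 0.138/0.0152 = 9.08; it rises from 3.55.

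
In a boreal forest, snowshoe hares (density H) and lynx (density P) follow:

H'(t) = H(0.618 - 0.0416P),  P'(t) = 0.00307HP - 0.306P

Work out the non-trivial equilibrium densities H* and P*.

Set dP/dt = 0 with P > 0: 0.00307H - 0.306 = 0, so H* = 0.306/0.00307 = 99.7.
Set dH/dt = 0 with H > 0: 0.618 - 0.0416P = 0, so P* = 0.618/0.0416 = 14.9.

H* ≈ 99.7, P* ≈ 14.9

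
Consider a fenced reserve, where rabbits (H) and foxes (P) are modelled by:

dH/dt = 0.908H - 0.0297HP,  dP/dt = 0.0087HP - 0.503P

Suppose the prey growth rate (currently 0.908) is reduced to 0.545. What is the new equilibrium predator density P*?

At the interior fixed point, setting dH/dt = 0 with H > 0 fixes P* = (prey growth rate)/(HP coefficient) — independent of the other coefficients.
With the change, P* = 0.545/0.0297 = 18.4; it falls from 30.6.

P* ≈ 18.4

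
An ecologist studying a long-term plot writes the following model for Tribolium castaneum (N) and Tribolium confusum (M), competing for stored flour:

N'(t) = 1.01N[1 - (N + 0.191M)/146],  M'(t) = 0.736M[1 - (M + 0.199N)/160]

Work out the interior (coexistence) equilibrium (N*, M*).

Setting both brackets to zero gives the nullclines N + 0.191M = 146 and 0.199N + M = 160.
Substituting M = 160 - 0.199N into the first: N(1 - 0.191·0.199) = 146 - 0.191·160.
So N* = 115/0.962 = 120, and then M* = 160 - 0.199·120 = 136.

N* ≈ 120, M* ≈ 136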